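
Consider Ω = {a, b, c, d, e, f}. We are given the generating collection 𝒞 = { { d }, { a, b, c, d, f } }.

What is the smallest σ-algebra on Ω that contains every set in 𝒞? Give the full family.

σ(𝒞) (8 sets): { {}, { d }, { e }, { d, e }, { a, b, c, f }, { a, b, c, d, f }, { a, b, c, e, f }, Ω }

Working:
Seed the family with 𝒞 together with ∅ and Ω: { {}, { d }, { a, b, c, d, f }, Ω }.
Round 1 (2 new):
  { e }  = Ω∖{ a, b, c, d, f }
  { a, b, c, e, f }  = Ω∖{ d }
  (now 6)
Round 2 adds 1:
  { d, e }  = { d } ∪ { e }
  (now 7)
Round 3: 1 new —
  { a, b, c, f }  = Ω∖{ d, e }
  (now 8)
Round 4: closed — nothing new.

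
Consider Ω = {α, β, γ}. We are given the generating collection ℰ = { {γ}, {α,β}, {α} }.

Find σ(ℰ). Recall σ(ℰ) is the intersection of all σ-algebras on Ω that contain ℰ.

Begin from { {}, {α}, {γ}, {α,β}, Ω } (that is, ℰ plus ∅ and Ω).
Step 1. New:
  {α,γ}  = {γ} ∪ {α}
  {β,γ}  = Ω∖{α}
  [7 total]
Step 2 (1 new):
  {β}  = Ω∖{α,γ}
  [8 total]
Step 3: no new sets; the family is a σ-algebra.

Therefore σ(ℰ) = { {}, {α}, {β}, {γ}, {α,β}, {α,γ}, {β,γ}, Ω } (|σ(ℰ)| = 8).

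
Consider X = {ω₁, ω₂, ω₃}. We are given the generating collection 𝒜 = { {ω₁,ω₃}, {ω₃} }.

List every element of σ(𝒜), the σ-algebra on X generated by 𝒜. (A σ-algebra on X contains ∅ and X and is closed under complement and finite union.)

σ(𝒜) (8 sets): { {}, {ω₁}, {ω₂}, {ω₃}, {ω₁,ω₂}, {ω₁,ω₃}, {ω₂,ω₃}, X }

Working:
Initial family (4 sets): { {}, {ω₃}, {ω₁,ω₃}, X }.
Step 1 (2 new):
  {ω₂}  = complement {ω₁,ω₃}
  {ω₁,ω₂}  = complement {ω₃}
  |family| = 6
Step 2: +1 →
  {ω₂,ω₃}  = {ω₃} ∪ {ω₂}
  |family| = 7
Step 3: +1 →
  {ω₁}  = complement {ω₂,ω₃}
  |family| = 8
Step 4 adds nothing — fixpoint reached.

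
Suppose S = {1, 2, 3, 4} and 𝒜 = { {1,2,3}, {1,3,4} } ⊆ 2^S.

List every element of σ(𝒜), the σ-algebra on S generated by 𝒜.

σ(𝒜) = { ∅, {2}, {4}, {1,3}, {2,4}, {1,2,3}, {1,3,4}, S }

Trace:
Start: 𝒜 ∪ {∅, S} = { ∅, {1,2,3}, {1,3,4}, S }.
Step 1: 2 new —
  {2}  = S∖{1,3,4}
  {4}  = S∖{1,2,3}
  [6 total]
Step 2 adds 1:
  {2,4}  = {4} ∪ {2}
  [7 total]
Step 3 adds 1:
  {1,3}  = S∖{2,4}
  [8 total]
Step 4: closed — nothing new.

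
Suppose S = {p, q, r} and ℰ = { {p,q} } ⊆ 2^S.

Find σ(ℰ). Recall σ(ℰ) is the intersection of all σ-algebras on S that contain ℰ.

|σ(ℰ)| = 4.  σ(ℰ) = { {}, {r}, {p,q}, S }

Working:
Seed the family with ℰ together with ∅ and S: { {}, {p,q}, S }.
Step 1 (1 new):
  {r}  = complement {p,q}
  |family| = 4
Step 2: closed — nothing new.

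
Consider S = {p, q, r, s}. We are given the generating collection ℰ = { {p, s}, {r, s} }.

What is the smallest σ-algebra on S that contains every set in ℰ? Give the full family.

σ(ℰ) = { {}, {p}, {q}, {r}, {s}, {p, q}, {p, r}, {p, s}, {q, r}, {q, s}, {r, s}, {p, q, r}, {p, q, s}, {p, r, s}, {q, r, s}, S }

Derivation:
Begin from { {}, {p, s}, {r, s}, S } (that is, ℰ plus ∅ and S).
Pass 1. New:
  {p, q}  = ᶜ of {r, s}
  {q, r}  = ᶜ of {p, s}
  {p, r, s}  = {r, s} ∪ {p, s}
  [7 total]
Pass 2 adds 4:
  {q}  = ᶜ of {p, r, s}
  {p, q, r}  = {q, r} ∪ {p, q}
  {p, q, s}  = {p, s} ∪ {p, q}
  {q, r, s}  = {r, s} ∪ {q, r}
  [11 total]
Pass 3 adds 3:
  {p}  = ᶜ of {q, r, s}
  {r}  = ᶜ of {p, q, s}
  {s}  = ᶜ of {p, q, r}
  [14 total]
Pass 4. New:
  {p, r}  = {r} ∪ {p}
  {q, s}  = {s} ∪ {q}
  [16 total]
Pass 5: already closed under ᶜ and ∪.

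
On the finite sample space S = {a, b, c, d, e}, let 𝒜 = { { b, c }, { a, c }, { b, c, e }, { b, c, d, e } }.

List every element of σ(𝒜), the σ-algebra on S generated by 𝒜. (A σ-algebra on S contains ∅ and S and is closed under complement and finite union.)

σ(𝒜) (32 sets): { ∅, { a }, { b }, { c }, { d }, { e }, { a, b }, { a, c }, { a, d }, { a, e }, { b, c }, { b, d }, { b, e }, { c, d }, { c, e }, { d, e }, { a, b, c }, { a, b, d }, { a, b, e }, { a, c, d }, { a, c, e }, { a, d, e }, { b, c, d }, { b, c, e }, { b, d, e }, { c, d, e }, { a, b, c, d }, { a, b, c, e }, { a, b, d, e }, { a, c, d, e }, { b, c, d, e }, S }

Trace:
Start: 𝒜 ∪ {∅, S} = { ∅, { a, c }, { b, c }, { b, c, e }, { b, c, d, e }, S }.
Step 1 (6 new):
  { a }  = ᶜ of { b, c, d, e }
  { a, d }  = ᶜ of { b, c, e }
  { a, b, c }  = { b, c } ∪ { a, c }
  { a, d, e }  = ᶜ of { b, c }
  { b, d, e }  = ᶜ of { a, c }
  { a, b, c, e }  = { b, c, e } ∪ { a, c }
  (now 12)
Step 2 adds 6:
  { d }  = ᶜ of { a, b, c, e }
  { d, e }  = ᶜ of { a, b, c }
  { a, c, d }  = { a, d } ∪ { a, c }
  { a, b, c, d }  = { a, b, c } ∪ { a, d }
  { a, b, d, e }  = { a, d, e } ∪ { b, d, e }
  { a, c, d, e }  = { a, d, e } ∪ { a, c }
  (now 18)
Step 3 (5 new):
  { b }  = ᶜ of { a, c, d, e }
  { c }  = ᶜ of { a, b, d, e }
  { e }  = ᶜ of { a, b, c, d }
  { b, e }  = ᶜ of { a, c, d }
  { b, c, d }  = { b, c } ∪ { d }
  (now 23)
Step 4 (9 new):
  { a, b }  = { b } ∪ { a }
  { a, e }  = ᶜ of { b, c, d }
  { b, d }  = { b } ∪ { d }
  { c, d }  = { c } ∪ { d }
  { c, e }  = { e } ∪ { c }
  { a, b, d }  = { b } ∪ { a, d }
  { a, b, e }  = { b, e } ∪ { a }
  { a, c, e }  = { e } ∪ { a, c }
  { c, d, e }  = { d, e } ∪ { c }
  (now 32)
Step 5: stable.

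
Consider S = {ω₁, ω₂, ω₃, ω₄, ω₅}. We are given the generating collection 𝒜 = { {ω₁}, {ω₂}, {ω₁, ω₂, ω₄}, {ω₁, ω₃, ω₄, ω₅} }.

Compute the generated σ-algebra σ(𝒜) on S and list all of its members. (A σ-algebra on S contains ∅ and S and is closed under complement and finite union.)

Answer: σ(𝒜) = { ∅, {ω₁}, {ω₂}, {ω₄}, {ω₁, ω₂}, {ω₁, ω₄}, {ω₂, ω₄}, {ω₃, ω₅}, {ω₁, ω₂, ω₄}, {ω₁, ω₃, ω₅}, {ω₂, ω₃, ω₅}, {ω₃, ω₄, ω₅}, {ω₁, ω₂, ω₃, ω₅}, {ω₁, ω₃, ω₄, ω₅}, {ω₂, ω₃, ω₄, ω₅}, S }

Check:
Initial family (6 sets): { ∅, {ω₁}, {ω₂}, {ω₁, ω₂, ω₄}, {ω₁, ω₃, ω₄, ω₅}, S }.
Step 1: 3 new —
  {ω₁, ω₂}  = {ω₂} ∪ {ω₁}
  {ω₃, ω₅}  = ᶜ of {ω₁, ω₂, ω₄}
  {ω₂, ω₃, ω₄, ω₅}  = ᶜ of {ω₁}
Step 2. New:
  {ω₁, ω₃, ω₅}  = {ω₃, ω₅} ∪ {ω₁}
  {ω₂, ω₃, ω₅}  = {ω₂} ∪ {ω₃, ω₅}
  {ω₃, ω₄, ω₅}  = ᶜ of {ω₁, ω₂}
  {ω₁, ω₂, ω₃, ω₅}  = {ω₁, ω₂} ∪ {ω₃, ω₅}
Step 3. New:
  {ω₄}  = ᶜ of {ω₁, ω₂, ω₃, ω₅}
  {ω₁, ω₄}  = ᶜ of {ω₂, ω₃, ω₅}
  {ω₂, ω₄}  = ᶜ of {ω₁, ω₃, ω₅}
Step 4: closed — nothing new.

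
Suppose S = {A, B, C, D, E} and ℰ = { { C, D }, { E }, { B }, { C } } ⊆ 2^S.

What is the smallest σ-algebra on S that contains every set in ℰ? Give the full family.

Seed the family with ℰ together with ∅ and S: { ∅, { B }, { C }, { E }, { C, D }, S }.
Round 1: 9 new —
  { B, C }  = { C } ∪ { B }
  { B, E }  = { B } ∪ { E }
  { C, E }  = { C } ∪ { E }
  { A, B, E }  = { C, D }ᶜ
  { B, C, D }  = { C, D } ∪ { B }
  { C, D, E }  = { C, D } ∪ { E }
  { A, B, C, D }  = { E }ᶜ
  { A, B, D, E }  = { C }ᶜ
  { A, C, D, E }  = { B }ᶜ
  [15 total]
Round 2 (8 new):
  { A, B }  = { C, D, E }ᶜ
  { A, E }  = { B, C, D }ᶜ
  { A, B, D }  = { C, E }ᶜ
  { A, C, D }  = { B, E }ᶜ
  { A, D, E }  = { B, C }ᶜ
  { B, C, E }  = { B, E } ∪ { C }
  { A, B, C, E }  = { C } ∪ { A, B, E }
  { B, C, D, E }  = { B, E } ∪ { C, D, E }
  [23 total]
Round 3 (5 new):
  { A }  = { B, C, D, E }ᶜ
  { D }  = { A, B, C, E }ᶜ
  { A, D }  = { B, C, E }ᶜ
  { A, B, C }  = { A, B } ∪ { C }
  { A, C, E }  = { A, E } ∪ { C, E }
  [28 total]
Round 4: 4 new —
  { A, C }  = { C } ∪ { A }
  { B, D }  = { A, C, E }ᶜ
  { D, E }  = { A, B, C }ᶜ
  { B, D, E }  = { B, E } ∪ { D }
  [32 total]
Round 5: stable.

Hence σ(ℰ) has 32 members: { ∅, { A }, { B }, { C }, { D }, { E }, { A, B }, { A, C }, { A, D }, { A, E }, { B, C }, { B, D }, { B, E }, { C, D }, { C, E }, { D, E }, { A, B, C }, { A, B, D }, { A, B, E }, { A, C, D }, { A, C, E }, { A, D, E }, { B, C, D }, { B, C, E }, { B, D, E }, { C, D, E }, { A, B, C, D }, { A, B, C, E }, { A, B, D, E }, { A, C, D, E }, { B, C, D, E }, S }.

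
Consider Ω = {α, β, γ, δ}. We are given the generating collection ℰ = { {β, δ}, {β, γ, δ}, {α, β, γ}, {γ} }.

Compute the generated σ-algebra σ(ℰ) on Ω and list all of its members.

Seed the family with ℰ together with ∅ and Ω: { ∅, {γ}, {β, δ}, {α, β, γ}, {β, γ, δ}, Ω }.
Step 1: 4 new —
  {α}  = complement {β, γ, δ}
  {δ}  = complement {α, β, γ}
  {α, γ}  = complement {β, δ}
  {α, β, δ}  = complement {γ}
  [10 total]
Step 2: +3 →
  {α, δ}  = {δ} ∪ {α}
  {γ, δ}  = {γ} ∪ {δ}
  {α, γ, δ}  = {α, γ} ∪ {δ}
  [13 total]
Step 3 adds 3:
  {β}  = complement {α, γ, δ}
  {α, β}  = complement {γ, δ}
  {β, γ}  = complement {α, δ}
  [16 total]
Step 4: no new sets; the family is a σ-algebra.

Hence σ(ℰ) has 16 members: { ∅, {α}, {β}, {γ}, {δ}, {α, β}, {α, γ}, {α, δ}, {β, γ}, {β, δ}, {γ, δ}, {α, β, γ}, {α, β, δ}, {α, γ, δ}, {β, γ, δ}, Ω }.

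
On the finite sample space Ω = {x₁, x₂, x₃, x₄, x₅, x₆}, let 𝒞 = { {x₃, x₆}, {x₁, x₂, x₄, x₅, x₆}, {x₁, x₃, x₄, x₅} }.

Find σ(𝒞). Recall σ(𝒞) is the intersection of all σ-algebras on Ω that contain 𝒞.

σ(𝒞) = { {}, {x₂}, {x₃}, {x₆}, {x₂, x₃}, {x₂, x₆}, {x₃, x₆}, {x₁, x₄, x₅}, {x₂, x₃, x₆}, {x₁, x₂, x₄, x₅}, {x₁, x₃, x₄, x₅}, {x₁, x₄, x₅, x₆}, {x₁, x₂, x₃, x₄, x₅}, {x₁, x₂, x₄, x₅, x₆}, {x₁, x₃, x₄, x₅, x₆}, Ω }

Derivation:
Start: 𝒞 ∪ {∅, Ω} = { {}, {x₃, x₆}, {x₁, x₃, x₄, x₅}, {x₁, x₂, x₄, x₅, x₆}, Ω }.
Pass 1: 4 new —
  {x₃}  = {x₁, x₂, x₄, x₅, x₆}ᶜ
  {x₂, x₆}  = {x₁, x₃, x₄, x₅}ᶜ
  {x₁, x₂, x₄, x₅}  = {x₃, x₆}ᶜ
  {x₁, x₃, x₄, x₅, x₆}  = {x₁, x₃, x₄, x₅} ∪ {x₃, x₆}
Pass 2: +3 →
  {x₂}  = {x₁, x₃, x₄, x₅, x₆}ᶜ
  {x₂, x₃, x₆}  = {x₂, x₆} ∪ {x₃}
  {x₁, x₂, x₃, x₄, x₅}  = {x₁, x₂, x₄, x₅} ∪ {x₃}
Pass 3: 3 new —
  {x₆}  = {x₁, x₂, x₃, x₄, x₅}ᶜ
  {x₂, x₃}  = {x₃} ∪ {x₂}
  {x₁, x₄, x₅}  = {x₂, x₃, x₆}ᶜ
Pass 4: 1 new —
  {x₁, x₄, x₅, x₆}  = {x₂, x₃}ᶜ
Pass 5: already closed under ᶜ and ∪.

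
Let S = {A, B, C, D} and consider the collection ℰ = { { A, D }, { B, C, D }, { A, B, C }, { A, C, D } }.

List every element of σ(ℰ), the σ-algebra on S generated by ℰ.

σ(ℰ) = { ∅, { A }, { B }, { C }, { D }, { A, B }, { A, C }, { A, D }, { B, C }, { B, D }, { C, D }, { A, B, C }, { A, B, D }, { A, C, D }, { B, C, D }, S }

Trace:
Take S₀ = ℰ ∪ {∅, S} = { ∅, { A, D }, { A, B, C }, { A, C, D }, { B, C, D }, S }.
Round 1: +4 →
  { A }  = complement { B, C, D }
  { B }  = complement { A, C, D }
  { D }  = complement { A, B, C }
  { B, C }  = complement { A, D }
  |family| = 10
Round 2. New:
  { A, B }  = { B } ∪ { A }
  { B, D }  = { B } ∪ { D }
  { A, B, D }  = { B } ∪ { A, D }
  |family| = 13
Round 3. New:
  { C }  = complement { A, B, D }
  { A, C }  = complement { B, D }
  { C, D }  = complement { A, B }
  |family| = 16
Round 4: no new sets; the family is a σ-algebra.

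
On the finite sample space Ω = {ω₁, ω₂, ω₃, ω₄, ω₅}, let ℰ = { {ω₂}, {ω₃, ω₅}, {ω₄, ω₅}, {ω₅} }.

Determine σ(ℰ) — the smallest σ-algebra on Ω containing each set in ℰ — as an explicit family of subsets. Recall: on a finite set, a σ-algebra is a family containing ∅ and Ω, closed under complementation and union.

Seed the family with ℰ together with ∅ and Ω: { ∅, {ω₂}, {ω₅}, {ω₃, ω₅}, {ω₄, ω₅}, Ω }.
Pass 1. New:
  {ω₂, ω₅}  = {ω₂} ∪ {ω₅}
  {ω₁, ω₂, ω₃}  = Ω∖{ω₄, ω₅}
  {ω₁, ω₂, ω₄}  = Ω∖{ω₃, ω₅}
  {ω₂, ω₃, ω₅}  = {ω₃, ω₅} ∪ {ω₂}
  {ω₂, ω₄, ω₅}  = {ω₄, ω₅} ∪ {ω₂}
  {ω₃, ω₄, ω₅}  = {ω₄, ω₅} ∪ {ω₃, ω₅}
  {ω₁, ω₂, ω₃, ω₄}  = Ω∖{ω₅}
  {ω₁, ω₃, ω₄, ω₅}  = Ω∖{ω₂}
  |family| = 14
Pass 2: 7 new —
  {ω₁, ω₂}  = Ω∖{ω₃, ω₄, ω₅}
  {ω₁, ω₃}  = Ω∖{ω₂, ω₄, ω₅}
  {ω₁, ω₄}  = Ω∖{ω₂, ω₃, ω₅}
  {ω₁, ω₃, ω₄}  = Ω∖{ω₂, ω₅}
  {ω₁, ω₂, ω₃, ω₅}  = {ω₂, ω₅} ∪ {ω₁, ω₂, ω₃}
  {ω₁, ω₂, ω₄, ω₅}  = {ω₂, ω₅} ∪ {ω₁, ω₂, ω₄}
  {ω₂, ω₃, ω₄, ω₅}  = {ω₂, ω₅} ∪ {ω₃, ω₄, ω₅}
  |family| = 21
Pass 3. New:
  {ω₁}  = Ω∖{ω₂, ω₃, ω₄, ω₅}
  {ω₃}  = Ω∖{ω₁, ω₂, ω₄, ω₅}
  {ω₄}  = Ω∖{ω₁, ω₂, ω₃, ω₅}
  {ω₁, ω₂, ω₅}  = {ω₂, ω₅} ∪ {ω₁, ω₂}
  {ω₁, ω₃, ω₅}  = {ω₁, ω₃} ∪ {ω₃, ω₅}
  {ω₁, ω₄, ω₅}  = {ω₄, ω₅} ∪ {ω₁, ω₄}
  |family| = 27
Pass 4 (4 new):
  {ω₁, ω₅}  = {ω₅} ∪ {ω₁}
  {ω₂, ω₃}  = Ω∖{ω₁, ω₄, ω₅}
  {ω₂, ω₄}  = Ω∖{ω₁, ω₃, ω₅}
  {ω₃, ω₄}  = Ω∖{ω₁, ω₂, ω₅}
  |family| = 31
Pass 5: +1 →
  {ω₂, ω₃, ω₄}  = Ω∖{ω₁, ω₅}
  |family| = 32
Pass 6 adds nothing — fixpoint reached.

Therefore σ(ℰ) = { ∅, {ω₁}, {ω₂}, {ω₃}, {ω₄}, {ω₅}, {ω₁, ω₂}, {ω₁, ω₃}, {ω₁, ω₄}, {ω₁, ω₅}, {ω₂, ω₃}, {ω₂, ω₄}, {ω₂, ω₅}, {ω₃, ω₄}, {ω₃, ω₅}, {ω₄, ω₅}, {ω₁, ω₂, ω₃}, {ω₁, ω₂, ω₄}, {ω₁, ω₂, ω₅}, {ω₁, ω₃, ω₄}, {ω₁, ω₃, ω₅}, {ω₁, ω₄, ω₅}, {ω₂, ω₃, ω₄}, {ω₂, ω₃, ω₅}, {ω₂, ω₄, ω₅}, {ω₃, ω₄, ω₅}, {ω₁, ω₂, ω₃, ω₄}, {ω₁, ω₂, ω₃, ω₅}, {ω₁, ω₂, ω₄, ω₅}, {ω₁, ω₃, ω₄, ω₅}, {ω₂, ω₃, ω₄, ω₅}, Ω } (|σ(ℰ)| = 32).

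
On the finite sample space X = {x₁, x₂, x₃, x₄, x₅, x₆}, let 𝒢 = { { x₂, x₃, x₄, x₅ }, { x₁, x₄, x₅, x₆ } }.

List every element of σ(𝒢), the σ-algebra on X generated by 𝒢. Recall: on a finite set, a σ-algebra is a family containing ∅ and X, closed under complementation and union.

Start: 𝒢 ∪ {∅, X} = { ∅, { x₁, x₄, x₅, x₆ }, { x₂, x₃, x₄, x₅ }, X }.
Iteration 1. New:
  { x₁, x₆ }  = X∖{ x₂, x₃, x₄, x₅ }
  { x₂, x₃ }  = X∖{ x₁, x₄, x₅, x₆ }
  [6 total]
Iteration 2: 1 new —
  { x₁, x₂, x₃, x₆ }  = { x₂, x₃ } ∪ { x₁, x₆ }
  [7 total]
Iteration 3: +1 →
  { x₄, x₅ }  = X∖{ x₁, x₂, x₃, x₆ }
  [8 total]
Iteration 4: closed — nothing new.

Hence σ(𝒢) has 8 members: { ∅, { x₁, x₆ }, { x₂, x₃ }, { x₄, x₅ }, { x₁, x₂, x₃, x₆ }, { x₁, x₄, x₅, x₆ }, { x₂, x₃, x₄, x₅ }, X }.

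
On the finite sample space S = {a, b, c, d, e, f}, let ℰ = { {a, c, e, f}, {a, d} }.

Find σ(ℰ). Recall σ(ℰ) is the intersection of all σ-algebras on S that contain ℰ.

Initial family (4 sets): { ∅, {a, d}, {a, c, e, f}, S }.
Iteration 1 (3 new):
  {b, d}  = S∖{a, c, e, f}
  {b, c, e, f}  = S∖{a, d}
  {a, c, d, e, f}  = {a, d} ∪ {a, c, e, f}
  [7 total]
Iteration 2 (4 new):
  {b}  = S∖{a, c, d, e, f}
  {a, b, d}  = {a, d} ∪ {b, d}
  {a, b, c, e, f}  = {a, c, e, f} ∪ {b, c, e, f}
  {b, c, d, e, f}  = {b, d} ∪ {b, c, e, f}
  [11 total]
Iteration 3 adds 3:
  {a}  = S∖{b, c, d, e, f}
  {d}  = S∖{a, b, c, e, f}
  {c, e, f}  = S∖{a, b, d}
  [14 total]
Iteration 4 (2 new):
  {a, b}  = {a} ∪ {b}
  {c, d, e, f}  = {c, e, f} ∪ {d}
  [16 total]
Iteration 5 adds nothing — fixpoint reached.

Therefore σ(ℰ) = { ∅, {a}, {b}, {d}, {a, b}, {a, d}, {b, d}, {a, b, d}, {c, e, f}, {a, c, e, f}, {b, c, e, f}, {c, d, e, f}, {a, b, c, e, f}, {a, c, d, e, f}, {b, c, d, e, f}, S } (|σ(ℰ)| = 16).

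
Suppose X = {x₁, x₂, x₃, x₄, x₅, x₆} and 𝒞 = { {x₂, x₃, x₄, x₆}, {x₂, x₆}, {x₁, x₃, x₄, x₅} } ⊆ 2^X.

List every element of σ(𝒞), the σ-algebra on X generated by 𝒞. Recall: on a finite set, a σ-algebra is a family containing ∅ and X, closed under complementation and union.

Take S₀ = 𝒞 ∪ {∅, X} = { {}, {x₂, x₆}, {x₁, x₃, x₄, x₅}, {x₂, x₃, x₄, x₆}, X }.
Step 1: +1 →
  {x₁, x₅}  = X∖{x₂, x₃, x₄, x₆}
  |family| = 6
Step 2: 1 new —
  {x₁, x₂, x₅, x₆}  = {x₂, x₆} ∪ {x₁, x₅}
  |family| = 7
Step 3. New:
  {x₃, x₄}  = X∖{x₁, x₂, x₅, x₆}
  |family| = 8
Step 4: stable.

Therefore σ(𝒞) = { {}, {x₁, x₅}, {x₂, x₆}, {x₃, x₄}, {x₁, x₂, x₅, x₆}, {x₁, x₃, x₄, x₅}, {x₂, x₃, x₄, x₆}, X } (|σ(𝒞)| = 8).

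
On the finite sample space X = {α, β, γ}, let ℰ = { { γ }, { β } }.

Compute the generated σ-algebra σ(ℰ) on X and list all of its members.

σ(ℰ) = { {}, { α }, { β }, { γ }, { α, β }, { α, γ }, { β, γ }, X }

Derivation:
Initial family (4 sets): { {}, { β }, { γ }, X }.
Round 1: 3 new —
  { α, β }  = ᶜ of { γ }
  { α, γ }  = ᶜ of { β }
  { β, γ }  = { γ } ∪ { β }
  [7 total]
Round 2: +1 →
  { α }  = ᶜ of { β, γ }
  [8 total]
Round 3: stable.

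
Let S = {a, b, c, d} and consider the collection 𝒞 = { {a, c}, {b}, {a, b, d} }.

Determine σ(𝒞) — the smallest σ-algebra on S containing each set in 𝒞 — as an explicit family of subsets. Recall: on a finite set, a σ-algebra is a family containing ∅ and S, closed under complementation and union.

Seed the family with 𝒞 together with ∅ and S: { ∅, {b}, {a, c}, {a, b, d}, S }.
Step 1: 4 new —
  {c}  = complement {a, b, d}
  {b, d}  = complement {a, c}
  {a, b, c}  = {a, c} ∪ {b}
  {a, c, d}  = complement {b}
  (now 9)
Step 2 adds 3:
  {d}  = complement {a, b, c}
  {b, c}  = {b} ∪ {c}
  {b, c, d}  = {c} ∪ {b, d}
  (now 12)
Step 3 adds 3:
  {a}  = complement {b, c, d}
  {a, d}  = complement {b, c}
  {c, d}  = {c} ∪ {d}
  (now 15)
Step 4 (1 new):
  {a, b}  = complement {c, d}
  (now 16)
Step 5: already closed under ᶜ and ∪.

|σ(𝒞)| = 16.  σ(𝒞) = { ∅, {a}, {b}, {c}, {d}, {a, b}, {a, c}, {a, d}, {b, c}, {b, d}, {c, d}, {a, b, c}, {a, b, d}, {a, c, d}, {b, c, d}, S }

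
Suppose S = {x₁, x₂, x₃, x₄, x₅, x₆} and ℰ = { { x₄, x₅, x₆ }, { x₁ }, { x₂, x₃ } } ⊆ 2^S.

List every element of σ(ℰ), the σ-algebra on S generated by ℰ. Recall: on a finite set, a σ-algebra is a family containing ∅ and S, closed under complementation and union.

σ(ℰ) = { {}, { x₁ }, { x₂, x₃ }, { x₁, x₂, x₃ }, { x₄, x₅, x₆ }, { x₁, x₄, x₅, x₆ }, { x₂, x₃, x₄, x₅, x₆ }, S }

Working:
Start: ℰ ∪ {∅, S} = { {}, { x₁ }, { x₂, x₃ }, { x₄, x₅, x₆ }, S }.
Step 1 (3 new):
  { x₁, x₂, x₃ }  = ᶜ of { x₄, x₅, x₆ }
  { x₁, x₄, x₅, x₆ }  = ᶜ of { x₂, x₃ }
  { x₂, x₃, x₄, x₅, x₆ }  = ᶜ of { x₁ }
  — 8 sets.
Step 2 adds nothing — fixpoint reached.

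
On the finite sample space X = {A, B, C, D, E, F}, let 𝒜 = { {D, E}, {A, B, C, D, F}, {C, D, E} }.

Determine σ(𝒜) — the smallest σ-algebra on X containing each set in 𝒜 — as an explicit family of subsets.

Start: 𝒜 ∪ {∅, X} = { {}, {D, E}, {C, D, E}, {A, B, C, D, F}, X }.
Iteration 1 (3 new):
  {E}  = {A, B, C, D, F}ᶜ
  {A, B, F}  = {C, D, E}ᶜ
  {A, B, C, F}  = {D, E}ᶜ
  — 8 sets.
Iteration 2 adds 3:
  {A, B, E, F}  = {A, B, F} ∪ {E}
  {A, B, C, E, F}  = {A, B, C, F} ∪ {E}
  {A, B, D, E, F}  = {D, E} ∪ {A, B, F}
  — 11 sets.
Iteration 3: +3 →
  {C}  = {A, B, D, E, F}ᶜ
  {D}  = {A, B, C, E, F}ᶜ
  {C, D}  = {A, B, E, F}ᶜ
  — 14 sets.
Iteration 4: +2 →
  {C, E}  = {C} ∪ {E}
  {A, B, D, F}  = {D} ∪ {A, B, F}
  — 16 sets.
Iteration 5: no new sets; the family is a σ-algebra.

σ(𝒜) = { {}, {C}, {D}, {E}, {C, D}, {C, E}, {D, E}, {A, B, F}, {C, D, E}, {A, B, C, F}, {A, B, D, F}, {A, B, E, F}, {A, B, C, D, F}, {A, B, C, E, F}, {A, B, D, E, F}, X }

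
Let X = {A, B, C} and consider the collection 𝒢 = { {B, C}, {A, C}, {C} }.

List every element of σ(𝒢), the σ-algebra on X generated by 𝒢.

Take S₀ = 𝒢 ∪ {∅, X} = { {}, {C}, {A, C}, {B, C}, X }.
Iteration 1. New:
  {A}  = ᶜ of {B, C}
  {B}  = ᶜ of {A, C}
  {A, B}  = ᶜ of {C}
  — 8 sets.
Iteration 2: closed — nothing new.

σ(𝒢) = { {}, {A}, {B}, {C}, {A, B}, {A, C}, {B, C}, X }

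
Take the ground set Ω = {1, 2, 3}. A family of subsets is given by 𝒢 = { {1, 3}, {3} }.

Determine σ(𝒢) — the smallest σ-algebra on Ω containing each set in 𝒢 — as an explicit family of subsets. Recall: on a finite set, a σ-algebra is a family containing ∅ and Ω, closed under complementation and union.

|σ(𝒢)| = 8.  σ(𝒢) = { {}, {1}, {2}, {3}, {1, 2}, {1, 3}, {2, 3}, Ω }

Trace:
Initial family (4 sets): { {}, {3}, {1, 3}, Ω }.
Iteration 1. New:
  {2}  = ᶜ of {1, 3}
  {1, 2}  = ᶜ of {3}
Iteration 2. New:
  {2, 3}  = {3} ∪ {2}
Iteration 3 adds 1:
  {1}  = ᶜ of {2, 3}
Iteration 4: no new sets; the family is a σ-algebra.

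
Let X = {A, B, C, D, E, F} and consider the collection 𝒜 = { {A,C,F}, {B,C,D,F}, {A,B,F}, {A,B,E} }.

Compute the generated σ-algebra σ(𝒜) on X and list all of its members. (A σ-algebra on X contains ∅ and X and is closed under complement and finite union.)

Answer: σ(𝒜) = { {}, {A}, {B}, {C}, {D}, {E}, {F}, {A,B}, {A,C}, {A,D}, {A,E}, {A,F}, {B,C}, {B,D}, {B,E}, {B,F}, {C,D}, {C,E}, {C,F}, {D,E}, {D,F}, {E,F}, {A,B,C}, {A,B,D}, {A,B,E}, {A,B,F}, {A,C,D}, {A,C,E}, {A,C,F}, {A,D,E}, {A,D,F}, {A,E,F}, {B,C,D}, {B,C,E}, {B,C,F}, {B,D,E}, {B,D,F}, {B,E,F}, {C,D,E}, {C,D,F}, {C,E,F}, {D,E,F}, {A,B,C,D}, {A,B,C,E}, {A,B,C,F}, {A,B,D,E}, {A,B,D,F}, {A,B,E,F}, {A,C,D,E}, {A,C,D,F}, {A,C,E,F}, {A,D,E,F}, {B,C,D,E}, {B,C,D,F}, {B,C,E,F}, {B,D,E,F}, {C,D,E,F}, {A,B,C,D,E}, {A,B,C,D,F}, {A,B,C,E,F}, {A,B,D,E,F}, {A,C,D,E,F}, {B,C,D,E,F}, X }

Derivation:
Initial family (6 sets): { {}, {A,B,E}, {A,B,F}, {A,C,F}, {B,C,D,F}, X }.
Step 1: 8 new —
  {A,E}  = complement {B,C,D,F}
  {B,D,E}  = complement {A,C,F}
  {C,D,E}  = complement {A,B,F}
  {C,D,F}  = complement {A,B,E}
  {A,B,C,F}  = {A,C,F} ∪ {A,B,F}
  {A,B,E,F}  = {A,B,E} ∪ {A,B,F}
  {A,B,C,D,F}  = {B,C,D,F} ∪ {A,C,F}
  {A,B,C,E,F}  = {A,B,E} ∪ {A,C,F}
  [14 total]
Step 2 adds 14:
  {D}  = complement {A,B,C,E,F}
  {E}  = complement {A,B,C,D,F}
  {C,D}  = complement {A,B,E,F}
  {D,E}  = complement {A,B,C,F}
  {A,B,D,E}  = {A,B,E} ∪ {B,D,E}
  {A,C,D,E}  = {C,D,E} ∪ {A,E}
  {A,C,D,F}  = {A,C,F} ∪ {C,D,F}
  {A,C,E,F}  = {A,C,F} ∪ {A,E}
  {B,C,D,E}  = {C,D,E} ∪ {B,D,E}
  {C,D,E,F}  = {C,D,E} ∪ {C,D,F}
  {A,B,C,D,E}  = {C,D,E} ∪ {A,B,E}
  {A,B,D,E,F}  = {A,B,F} ∪ {B,D,E}
  {A,C,D,E,F}  = {C,D,E} ∪ {A,C,F}
  {B,C,D,E,F}  = {C,D,E} ∪ {B,C,D,F}
  [28 total]
Step 3 adds 12:
  {A}  = complement {B,C,D,E,F}
  {B}  = complement {A,C,D,E,F}
  {C}  = complement {A,B,D,E,F}
  {F}  = complement {A,B,C,D,E}
  {A,B}  = complement {C,D,E,F}
  {A,F}  = complement {B,C,D,E}
  {B,D}  = complement {A,C,E,F}
  {B,E}  = complement {A,C,D,F}
  {B,F}  = complement {A,C,D,E}
  {C,F}  = complement {A,B,D,E}
  {A,D,E}  = {D,E} ∪ {A,E}
  {A,B,D,F}  = {D} ∪ {A,B,F}
  [40 total]
Step 4 (24 new):
  {A,C}  = {C} ∪ {A}
  {A,D}  = {D} ∪ {A}
  {B,C}  = {B} ∪ {C}
  {C,E}  = complement {A,B,D,F}
  {D,F}  = {D} ∪ {F}
  {E,F}  = {F} ∪ {E}
  {A,B,C}  = {A,B} ∪ {C}
  {A,B,D}  = {A,B} ∪ {D}
  {A,C,D}  = {C,D} ∪ {A}
  {A,C,E}  = {C} ∪ {A,E}
  {A,D,F}  = {A,F} ∪ {D}
  {A,E,F}  = {A,F} ∪ {A,E}
  {B,C,D}  = {C,D} ∪ {B}
  {B,C,E}  = {C} ∪ {B,E}
  {B,C,F}  = complement {A,D,E}
  {B,D,F}  = {B,F} ∪ {D}
  {B,E,F}  = {B,F} ∪ {B,E}
  {C,E,F}  = {C,F} ∪ {E}
  {D,E,F}  = {D,E} ∪ {F}
  {A,B,C,D}  = {C,D} ∪ {A,B}
  {A,B,C,E}  = {C} ∪ {A,B,E}
  {A,D,E,F}  = {A,F} ∪ {D,E}
  {B,C,E,F}  = {C,F} ∪ {B,E}
  {B,D,E,F}  = {D,E} ∪ {B,F}
  [64 total]
Step 5 adds nothing — fixpoint reached.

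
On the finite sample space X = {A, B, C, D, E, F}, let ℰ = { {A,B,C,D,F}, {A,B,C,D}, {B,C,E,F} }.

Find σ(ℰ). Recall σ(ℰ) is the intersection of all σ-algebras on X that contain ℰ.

Start: ℰ ∪ {∅, X} = { {}, {A,B,C,D}, {B,C,E,F}, {A,B,C,D,F}, X }.
Pass 1: +3 →
  {E}  = {A,B,C,D,F}ᶜ
  {A,D}  = {B,C,E,F}ᶜ
  {E,F}  = {A,B,C,D}ᶜ
Pass 2: +3 →
  {A,D,E}  = {E} ∪ {A,D}
  {A,D,E,F}  = {A,D} ∪ {E,F}
  {A,B,C,D,E}  = {E} ∪ {A,B,C,D}
Pass 3: +3 →
  {F}  = {A,B,C,D,E}ᶜ
  {B,C}  = {A,D,E,F}ᶜ
  {B,C,F}  = {A,D,E}ᶜ
Pass 4: 2 new —
  {A,D,F}  = {A,D} ∪ {F}
  {B,C,E}  = {B,C} ∪ {E}
Pass 5: no new sets; the family is a σ-algebra.

Hence σ(ℰ) has 16 members: { {}, {E}, {F}, {A,D}, {B,C}, {E,F}, {A,D,E}, {A,D,F}, {B,C,E}, {B,C,F}, {A,B,C,D}, {A,D,E,F}, {B,C,E,F}, {A,B,C,D,E}, {A,B,C,D,F}, X }.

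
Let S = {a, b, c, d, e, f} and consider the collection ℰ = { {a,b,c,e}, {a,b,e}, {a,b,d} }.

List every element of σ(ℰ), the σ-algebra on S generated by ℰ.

σ(ℰ) (32 sets): { {}, {c}, {d}, {e}, {f}, {a,b}, {c,d}, {c,e}, {c,f}, {d,e}, {d,f}, {e,f}, {a,b,c}, {a,b,d}, {a,b,e}, {a,b,f}, {c,d,e}, {c,d,f}, {c,e,f}, {d,e,f}, {a,b,c,d}, {a,b,c,e}, {a,b,c,f}, {a,b,d,e}, {a,b,d,f}, {a,b,e,f}, {c,d,e,f}, {a,b,c,d,e}, {a,b,c,d,f}, {a,b,c,e,f}, {a,b,d,e,f}, S }

Trace:
Take S₀ = ℰ ∪ {∅, S} = { {}, {a,b,d}, {a,b,e}, {a,b,c,e}, S }.
Step 1. New:
  {d,f}  = {a,b,c,e}ᶜ
  {c,d,f}  = {a,b,e}ᶜ
  {c,e,f}  = {a,b,d}ᶜ
  {a,b,d,e}  = {a,b,e} ∪ {a,b,d}
  {a,b,c,d,e}  = {a,b,c,e} ∪ {a,b,d}
  |family| = 10
Step 2: +7 →
  {f}  = {a,b,c,d,e}ᶜ
  {c,f}  = {a,b,d,e}ᶜ
  {a,b,d,f}  = {a,b,d} ∪ {d,f}
  {c,d,e,f}  = {c,e,f} ∪ {c,d,f}
  {a,b,c,d,f}  = {a,b,d} ∪ {c,d,f}
  {a,b,c,e,f}  = {a,b,e} ∪ {c,e,f}
  {a,b,d,e,f}  = {a,b,d,e} ∪ {d,f}
  |family| = 17
Step 3: +6 →
  {c}  = {a,b,d,e,f}ᶜ
  {d}  = {a,b,c,e,f}ᶜ
  {e}  = {a,b,c,d,f}ᶜ
  {a,b}  = {c,d,e,f}ᶜ
  {c,e}  = {a,b,d,f}ᶜ
  {a,b,e,f}  = {a,b,e} ∪ {f}
  |family| = 23
Step 4: +9 →
  {c,d}  = {a,b,e,f}ᶜ
  {d,e}  = {e} ∪ {d}
  {e,f}  = {f} ∪ {e}
  {a,b,c}  = {a,b} ∪ {c}
  {a,b,f}  = {a,b} ∪ {f}
  {c,d,e}  = {d} ∪ {c,e}
  {d,e,f}  = {e} ∪ {d,f}
  {a,b,c,d}  = {a,b,d} ∪ {c}
  {a,b,c,f}  = {a,b} ∪ {c,f}
  |family| = 32
Step 5 adds nothing — fixpoint reached.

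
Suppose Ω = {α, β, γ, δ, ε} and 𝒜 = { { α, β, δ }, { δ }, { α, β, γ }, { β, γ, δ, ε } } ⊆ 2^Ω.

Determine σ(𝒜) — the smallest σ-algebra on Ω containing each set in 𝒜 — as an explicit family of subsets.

Initial family (6 sets): { {}, { δ }, { α, β, γ }, { α, β, δ }, { β, γ, δ, ε }, Ω }.
Step 1. New:
  { α }  = { β, γ, δ, ε }ᶜ
  { γ, ε }  = { α, β, δ }ᶜ
  { δ, ε }  = { α, β, γ }ᶜ
  { α, β, γ, δ }  = { α, β, γ } ∪ { δ }
  { α, β, γ, ε }  = { δ }ᶜ
  (now 11)
Step 2 (6 new):
  { ε }  = { α, β, γ, δ }ᶜ
  { α, δ }  = { δ } ∪ { α }
  { α, γ, ε }  = { γ, ε } ∪ { α }
  { α, δ, ε }  = { δ, ε } ∪ { α }
  { γ, δ, ε }  = { δ, ε } ∪ { γ, ε }
  { α, β, δ, ε }  = { α, β, δ } ∪ { δ, ε }
  (now 17)
Step 3: 7 new —
  { γ }  = { α, β, δ, ε }ᶜ
  { α, β }  = { γ, δ, ε }ᶜ
  { α, ε }  = { ε } ∪ { α }
  { β, γ }  = { α, δ, ε }ᶜ
  { β, δ }  = { α, γ, ε }ᶜ
  { β, γ, ε }  = { α, δ }ᶜ
  { α, γ, δ, ε }  = { δ, ε } ∪ { α, γ, ε }
  (now 24)
Step 4: 7 new —
  { β }  = { α, γ, δ, ε }ᶜ
  { α, γ }  = { γ } ∪ { α }
  { γ, δ }  = { γ } ∪ { δ }
  { α, β, ε }  = { α, β } ∪ { ε }
  { α, γ, δ }  = { γ } ∪ { α, δ }
  { β, γ, δ }  = { α, ε }ᶜ
  { β, δ, ε }  = { ε } ∪ { β, δ }
  (now 31)
Step 5 adds 1:
  { β, ε }  = { α, γ, δ }ᶜ
  (now 32)
Step 6: already closed under ᶜ and ∪.

σ(𝒜) = { {}, { α }, { β }, { γ }, { δ }, { ε }, { α, β }, { α, γ }, { α, δ }, { α, ε }, { β, γ }, { β, δ }, { β, ε }, { γ, δ }, { γ, ε }, { δ, ε }, { α, β, γ }, { α, β, δ }, { α, β, ε }, { α, γ, δ }, { α, γ, ε }, { α, δ, ε }, { β, γ, δ }, { β, γ, ε }, { β, δ, ε }, { γ, δ, ε }, { α, β, γ, δ }, { α, β, γ, ε }, { α, β, δ, ε }, { α, γ, δ, ε }, { β, γ, δ, ε }, Ω }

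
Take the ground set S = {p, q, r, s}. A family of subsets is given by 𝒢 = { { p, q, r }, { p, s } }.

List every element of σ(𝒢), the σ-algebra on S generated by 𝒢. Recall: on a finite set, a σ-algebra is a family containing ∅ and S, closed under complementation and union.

Answer: σ(𝒢) = { {  }, { p }, { s }, { p, s }, { q, r }, { p, q, r }, { q, r, s }, S }

Check:
Take S₀ = 𝒢 ∪ {∅, S} = { {  }, { p, s }, { p, q, r }, S }.
Iteration 1: 2 new —
  { s }  = ᶜ of { p, q, r }
  { q, r }  = ᶜ of { p, s }
  (now 6)
Iteration 2. New:
  { q, r, s }  = { q, r } ∪ { s }
  (now 7)
Iteration 3 adds 1:
  { p }  = ᶜ of { q, r, s }
  (now 8)
Iteration 4: already closed under ᶜ and ∪.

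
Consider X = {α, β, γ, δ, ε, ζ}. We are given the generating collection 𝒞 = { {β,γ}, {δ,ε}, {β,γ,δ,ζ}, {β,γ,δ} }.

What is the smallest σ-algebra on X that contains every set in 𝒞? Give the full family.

Start: 𝒞 ∪ {∅, X} = { {}, {β,γ}, {δ,ε}, {β,γ,δ}, {β,γ,δ,ζ}, X }.
Iteration 1 (6 new):
  {α,ε}  = X∖{β,γ,δ,ζ}
  {α,ε,ζ}  = X∖{β,γ,δ}
  {α,β,γ,ζ}  = X∖{δ,ε}
  {α,δ,ε,ζ}  = X∖{β,γ}
  {β,γ,δ,ε}  = {δ,ε} ∪ {β,γ}
  {β,γ,δ,ε,ζ}  = {δ,ε} ∪ {β,γ,δ,ζ}
  |family| = 12
Iteration 2. New:
  {α}  = X∖{β,γ,δ,ε,ζ}
  {α,ζ}  = X∖{β,γ,δ,ε}
  {α,δ,ε}  = {δ,ε} ∪ {α,ε}
  {α,β,γ,ε}  = {β,γ} ∪ {α,ε}
  {α,β,γ,δ,ε}  = {β,γ,δ} ∪ {α,ε}
  {α,β,γ,δ,ζ}  = {β,γ,δ} ∪ {α,β,γ,ζ}
  {α,β,γ,ε,ζ}  = {α,β,γ,ζ} ∪ {α,ε,ζ}
  |family| = 19
Iteration 3 (7 new):
  {δ}  = X∖{α,β,γ,ε,ζ}
  {ε}  = X∖{α,β,γ,δ,ζ}
  {ζ}  = X∖{α,β,γ,δ,ε}
  {δ,ζ}  = X∖{α,β,γ,ε}
  {α,β,γ}  = {β,γ} ∪ {α}
  {β,γ,ζ}  = X∖{α,δ,ε}
  {α,β,γ,δ}  = {β,γ,δ} ∪ {α}
  |family| = 26
Iteration 4: +6 →
  {α,δ}  = {α} ∪ {δ}
  {ε,ζ}  = X∖{α,β,γ,δ}
  {α,δ,ζ}  = {α} ∪ {δ,ζ}
  {β,γ,ε}  = {ε} ∪ {β,γ}
  {δ,ε,ζ}  = X∖{α,β,γ}
  {β,γ,ε,ζ}  = {β,γ,ζ} ∪ {ε}
  |family| = 32
After Iteration 5 the family is unchanged; done.

|σ(𝒞)| = 32.  σ(𝒞) = { {}, {α}, {δ}, {ε}, {ζ}, {α,δ}, {α,ε}, {α,ζ}, {β,γ}, {δ,ε}, {δ,ζ}, {ε,ζ}, {α,β,γ}, {α,δ,ε}, {α,δ,ζ}, {α,ε,ζ}, {β,γ,δ}, {β,γ,ε}, {β,γ,ζ}, {δ,ε,ζ}, {α,β,γ,δ}, {α,β,γ,ε}, {α,β,γ,ζ}, {α,δ,ε,ζ}, {β,γ,δ,ε}, {β,γ,δ,ζ}, {β,γ,ε,ζ}, {α,β,γ,δ,ε}, {α,β,γ,δ,ζ}, {α,β,γ,ε,ζ}, {β,γ,δ,ε,ζ}, X }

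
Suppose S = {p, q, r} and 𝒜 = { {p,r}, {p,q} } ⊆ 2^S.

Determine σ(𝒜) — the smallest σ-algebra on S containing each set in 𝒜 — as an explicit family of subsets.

Begin from { {}, {p,q}, {p,r}, S } (that is, 𝒜 plus ∅ and S).
Step 1 adds 2:
  {q}  = S∖{p,r}
  {r}  = S∖{p,q}
  — 6 sets.
Step 2 (1 new):
  {q,r}  = {r} ∪ {q}
  — 7 sets.
Step 3: +1 →
  {p}  = S∖{q,r}
  — 8 sets.
After Step 4 the family is unchanged; done.

σ(𝒜) = { {}, {p}, {q}, {r}, {p,q}, {p,r}, {q,r}, S }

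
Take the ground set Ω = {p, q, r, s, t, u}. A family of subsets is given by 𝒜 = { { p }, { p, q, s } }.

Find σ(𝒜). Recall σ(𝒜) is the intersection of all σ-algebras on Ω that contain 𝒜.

Initial family (4 sets): { {}, { p }, { p, q, s }, Ω }.
Pass 1. New:
  { r, t, u }  = { p, q, s }ᶜ
  { q, r, s, t, u }  = { p }ᶜ
  (now 6)
Pass 2 adds 1:
  { p, r, t, u }  = { r, t, u } ∪ { p }
  (now 7)
Pass 3. New:
  { q, s }  = { p, r, t, u }ᶜ
  (now 8)
Pass 4: closed — nothing new.

|σ(𝒜)| = 8.  σ(𝒜) = { {}, { p }, { q, s }, { p, q, s }, { r, t, u }, { p, r, t, u }, { q, r, s, t, u }, Ω }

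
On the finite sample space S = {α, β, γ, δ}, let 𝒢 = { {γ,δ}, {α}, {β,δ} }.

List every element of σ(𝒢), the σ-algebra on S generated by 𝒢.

Start: 𝒢 ∪ {∅, S} = { ∅, {α}, {β,δ}, {γ,δ}, S }.
Step 1: 5 new —
  {α,β}  = {γ,δ}ᶜ
  {α,γ}  = {β,δ}ᶜ
  {α,β,δ}  = {β,δ} ∪ {α}
  {α,γ,δ}  = {γ,δ} ∪ {α}
  {β,γ,δ}  = {α}ᶜ
  (now 10)
Step 2: +3 →
  {β}  = {α,γ,δ}ᶜ
  {γ}  = {α,β,δ}ᶜ
  {α,β,γ}  = {α,β} ∪ {α,γ}
  (now 13)
Step 3 (2 new):
  {δ}  = {α,β,γ}ᶜ
  {β,γ}  = {γ} ∪ {β}
  (now 15)
Step 4: 1 new —
  {α,δ}  = {β,γ}ᶜ
  (now 16)
Step 5: closed — nothing new.

σ(𝒢) = { ∅, {α}, {β}, {γ}, {δ}, {α,β}, {α,γ}, {α,δ}, {β,γ}, {β,δ}, {γ,δ}, {α,β,γ}, {α,β,δ}, {α,γ,δ}, {β,γ,δ}, S }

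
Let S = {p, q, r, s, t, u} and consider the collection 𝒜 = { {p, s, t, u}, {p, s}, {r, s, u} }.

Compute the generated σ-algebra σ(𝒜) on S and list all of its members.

Initial family (5 sets): { ∅, {p, s}, {r, s, u}, {p, s, t, u}, S }.
Iteration 1 adds 5:
  {q, r}  = ᶜ of {p, s, t, u}
  {p, q, t}  = ᶜ of {r, s, u}
  {p, r, s, u}  = {p, s} ∪ {r, s, u}
  {q, r, t, u}  = ᶜ of {p, s}
  {p, r, s, t, u}  = {p, s, t, u} ∪ {r, s, u}
Iteration 2: +10 →
  {q}  = ᶜ of {p, r, s, t, u}
  {q, t}  = ᶜ of {p, r, s, u}
  {p, q, r, s}  = {q, r} ∪ {p, s}
  {p, q, r, t}  = {p, q, t} ∪ {q, r}
  {p, q, s, t}  = {p, q, t} ∪ {p, s}
  {q, r, s, u}  = {q, r} ∪ {r, s, u}
  {p, q, r, s, u}  = {q, r} ∪ {p, r, s, u}
  {p, q, r, t, u}  = {p, q, t} ∪ {q, r, t, u}
  {p, q, s, t, u}  = {p, s, t, u} ∪ {p, q, t}
  {q, r, s, t, u}  = {r, s, u} ∪ {q, r, t, u}
Iteration 3: 11 new —
  {p}  = ᶜ of {q, r, s, t, u}
  {r}  = ᶜ of {p, q, s, t, u}
  {s}  = ᶜ of {p, q, r, t, u}
  {t}  = ᶜ of {p, q, r, s, u}
  {p, t}  = ᶜ of {q, r, s, u}
  {r, u}  = ᶜ of {p, q, s, t}
  {s, u}  = ᶜ of {p, q, r, t}
  {t, u}  = ᶜ of {p, q, r, s}
  {p, q, s}  = {q} ∪ {p, s}
  {q, r, t}  = {q, t} ∪ {q, r}
  {p, q, r, s, t}  = {q, t} ∪ {p, q, r, s}
Iteration 4 (27 new):
  {u}  = ᶜ of {p, q, r, s, t}
  {p, q}  = {p} ∪ {q}
  {p, r}  = {p} ∪ {r}
  {q, s}  = {q} ∪ {s}
  {r, s}  = {r} ∪ {s}
  {r, t}  = {t} ∪ {r}
  {s, t}  = {t} ∪ {s}
  {p, q, r}  = {p} ∪ {q, r}
  {p, r, s}  = {r} ∪ {p, s}
  {p, r, t}  = {r} ∪ {p, t}
  {p, r, u}  = {p} ∪ {r, u}
  {p, s, t}  = {t} ∪ {p, s}
  {p, s, u}  = ᶜ of {q, r, t}
  {p, t, u}  = {t, u} ∪ {p}
  {q, r, s}  = {q, r} ∪ {s}
  {q, r, u}  = {q} ∪ {r, u}
  {q, s, t}  = {q, t} ∪ {s}
  {q, s, u}  = {q} ∪ {s, u}
  {q, t, u}  = {q, t} ∪ {t, u}
  {r, t, u}  = ᶜ of {p, q, s}
  {s, t, u}  = {t, u} ∪ {s}
  {p, q, s, u}  = {p, q, s} ∪ {s, u}
  {p, q, t, u}  = {t, u} ∪ {p, q, t}
  {p, r, t, u}  = {r, u} ∪ {p, t}
  {q, r, s, t}  = {q, r, t} ∪ {s}
  {q, s, t, u}  = {q, t} ∪ {s, u}
  {r, s, t, u}  = {t, u} ∪ {r, s, u}
Iteration 5: +6 →
  {p, u}  = ᶜ of {q, r, s, t}
  {q, u}  = {q} ∪ {u}
  {p, q, u}  = {p, q} ∪ {u}
  {r, s, t}  = {r, s} ∪ {s, t}
  {p, q, r, u}  = ᶜ of {s, t}
  {p, r, s, t}  = {r, s} ∪ {p, r, t}
Iteration 6: no new sets; the family is a σ-algebra.

Therefore σ(𝒜) = { ∅, {p}, {q}, {r}, {s}, {t}, {u}, {p, q}, {p, r}, {p, s}, {p, t}, {p, u}, {q, r}, {q, s}, {q, t}, {q, u}, {r, s}, {r, t}, {r, u}, {s, t}, {s, u}, {t, u}, {p, q, r}, {p, q, s}, {p, q, t}, {p, q, u}, {p, r, s}, {p, r, t}, {p, r, u}, {p, s, t}, {p, s, u}, {p, t, u}, {q, r, s}, {q, r, t}, {q, r, u}, {q, s, t}, {q, s, u}, {q, t, u}, {r, s, t}, {r, s, u}, {r, t, u}, {s, t, u}, {p, q, r, s}, {p, q, r, t}, {p, q, r, u}, {p, q, s, t}, {p, q, s, u}, {p, q, t, u}, {p, r, s, t}, {p, r, s, u}, {p, r, t, u}, {p, s, t, u}, {q, r, s, t}, {q, r, s, u}, {q, r, t, u}, {q, s, t, u}, {r, s, t, u}, {p, q, r, s, t}, {p, q, r, s, u}, {p, q, r, t, u}, {p, q, s, t, u}, {p, r, s, t, u}, {q, r, s, t, u}, S } (|σ(𝒜)| = 64).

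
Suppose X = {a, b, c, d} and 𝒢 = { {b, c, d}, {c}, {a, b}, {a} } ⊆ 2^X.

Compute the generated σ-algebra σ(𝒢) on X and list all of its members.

|σ(𝒢)| = 16.  σ(𝒢) = { {}, {a}, {b}, {c}, {d}, {a, b}, {a, c}, {a, d}, {b, c}, {b, d}, {c, d}, {a, b, c}, {a, b, d}, {a, c, d}, {b, c, d}, X }

Derivation:
Begin from { {}, {a}, {c}, {a, b}, {b, c, d}, X } (that is, 𝒢 plus ∅ and X).
Step 1 adds 4:
  {a, c}  = {c} ∪ {a}
  {c, d}  = complement {a, b}
  {a, b, c}  = {c} ∪ {a, b}
  {a, b, d}  = complement {c}
  (now 10)
Step 2: +3 →
  {d}  = complement {a, b, c}
  {b, d}  = complement {a, c}
  {a, c, d}  = {c, d} ∪ {a, c}
  (now 13)
Step 3: 2 new —
  {b}  = complement {a, c, d}
  {a, d}  = {d} ∪ {a}
  (now 15)
Step 4 (1 new):
  {b, c}  = complement {a, d}
  (now 16)
Step 5: closed — nothing new.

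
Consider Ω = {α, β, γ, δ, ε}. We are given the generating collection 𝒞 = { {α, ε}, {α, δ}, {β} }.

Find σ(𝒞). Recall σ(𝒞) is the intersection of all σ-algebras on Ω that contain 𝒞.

|σ(𝒞)| = 32.  σ(𝒞) = { {}, {α}, {β}, {γ}, {δ}, {ε}, {α, β}, {α, γ}, {α, δ}, {α, ε}, {β, γ}, {β, δ}, {β, ε}, {γ, δ}, {γ, ε}, {δ, ε}, {α, β, γ}, {α, β, δ}, {α, β, ε}, {α, γ, δ}, {α, γ, ε}, {α, δ, ε}, {β, γ, δ}, {β, γ, ε}, {β, δ, ε}, {γ, δ, ε}, {α, β, γ, δ}, {α, β, γ, ε}, {α, β, δ, ε}, {α, γ, δ, ε}, {β, γ, δ, ε}, Ω }

Working:
Start: 𝒞 ∪ {∅, Ω} = { {}, {β}, {α, δ}, {α, ε}, Ω }.
Pass 1: +6 →
  {α, β, δ}  = {α, δ} ∪ {β}
  {α, β, ε}  = {α, ε} ∪ {β}
  {α, δ, ε}  = {α, δ} ∪ {α, ε}
  {β, γ, δ}  = ᶜ of {α, ε}
  {β, γ, ε}  = ᶜ of {α, δ}
  {α, γ, δ, ε}  = ᶜ of {β}
Pass 2. New:
  {β, γ}  = ᶜ of {α, δ, ε}
  {γ, δ}  = ᶜ of {α, β, ε}
  {γ, ε}  = ᶜ of {α, β, δ}
  {α, β, γ, δ}  = {β, γ, δ} ∪ {α, β, δ}
  {α, β, γ, ε}  = {α, β, ε} ∪ {β, γ, ε}
  {α, β, δ, ε}  = {α, δ, ε} ∪ {β}
  {β, γ, δ, ε}  = {β, γ, δ} ∪ {β, γ, ε}
Pass 3 (7 new):
  {α}  = ᶜ of {β, γ, δ, ε}
  {γ}  = ᶜ of {α, β, δ, ε}
  {δ}  = ᶜ of {α, β, γ, ε}
  {ε}  = ᶜ of {α, β, γ, δ}
  {α, γ, δ}  = {γ, δ} ∪ {α, δ}
  {α, γ, ε}  = {α, ε} ∪ {γ, ε}
  {γ, δ, ε}  = {γ, δ} ∪ {γ, ε}
Pass 4: +6 →
  {α, β}  = ᶜ of {γ, δ, ε}
  {α, γ}  = {γ} ∪ {α}
  {β, δ}  = ᶜ of {α, γ, ε}
  {β, ε}  = ᶜ of {α, γ, δ}
  {δ, ε}  = {ε} ∪ {δ}
  {α, β, γ}  = {β, γ} ∪ {α}
Pass 5 adds 1:
  {β, δ, ε}  = ᶜ of {α, γ}
Pass 6: stable.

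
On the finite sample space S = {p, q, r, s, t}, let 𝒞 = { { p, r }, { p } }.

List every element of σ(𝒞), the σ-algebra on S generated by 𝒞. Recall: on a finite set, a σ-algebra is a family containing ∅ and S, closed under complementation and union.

σ(𝒞) (8 sets): { ∅, { p }, { r }, { p, r }, { q, s, t }, { p, q, s, t }, { q, r, s, t }, S }

Check:
Begin from { ∅, { p }, { p, r }, S } (that is, 𝒞 plus ∅ and S).
Step 1 (2 new):
  { q, s, t }  = { p, r }ᶜ
  { q, r, s, t }  = { p }ᶜ
  (now 6)
Step 2 (1 new):
  { p, q, s, t }  = { q, s, t } ∪ { p }
  (now 7)
Step 3: 1 new —
  { r }  = { p, q, s, t }ᶜ
  (now 8)
Step 4: already closed under ᶜ and ∪.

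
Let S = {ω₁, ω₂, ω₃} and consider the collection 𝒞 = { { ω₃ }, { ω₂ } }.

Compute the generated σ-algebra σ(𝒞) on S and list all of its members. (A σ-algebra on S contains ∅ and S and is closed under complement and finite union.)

Answer: σ(𝒞) = { ∅, { ω₁ }, { ω₂ }, { ω₃ }, { ω₁, ω₂ }, { ω₁, ω₃ }, { ω₂, ω₃ }, S }

Derivation:
Initial family (4 sets): { ∅, { ω₂ }, { ω₃ }, S }.
Step 1 adds 3:
  { ω₁, ω₂ }  = S∖{ ω₃ }
  { ω₁, ω₃ }  = S∖{ ω₂ }
  { ω₂, ω₃ }  = { ω₃ } ∪ { ω₂ }
Step 2. New:
  { ω₁ }  = S∖{ ω₂, ω₃ }
After Step 3 the family is unchanged; done.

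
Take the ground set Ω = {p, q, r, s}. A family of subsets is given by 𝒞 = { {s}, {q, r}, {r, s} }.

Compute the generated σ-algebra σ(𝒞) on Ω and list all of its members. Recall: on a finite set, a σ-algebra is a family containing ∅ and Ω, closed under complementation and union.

Take S₀ = 𝒞 ∪ {∅, Ω} = { {}, {s}, {q, r}, {r, s}, Ω }.
Pass 1: 4 new —
  {p, q}  = ᶜ of {r, s}
  {p, s}  = ᶜ of {q, r}
  {p, q, r}  = ᶜ of {s}
  {q, r, s}  = {r, s} ∪ {q, r}
Pass 2: +3 →
  {p}  = ᶜ of {q, r, s}
  {p, q, s}  = {p, q} ∪ {p, s}
  {p, r, s}  = {r, s} ∪ {p, s}
Pass 3: +2 →
  {q}  = ᶜ of {p, r, s}
  {r}  = ᶜ of {p, q, s}
Pass 4: +2 →
  {p, r}  = {r} ∪ {p}
  {q, s}  = {s} ∪ {q}
Pass 5: already closed under ᶜ and ∪.

Therefore σ(𝒞) = { {}, {p}, {q}, {r}, {s}, {p, q}, {p, r}, {p, s}, {q, r}, {q, s}, {r, s}, {p, q, r}, {p, q, s}, {p, r, s}, {q, r, s}, Ω } (|σ(𝒞)| = 16).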